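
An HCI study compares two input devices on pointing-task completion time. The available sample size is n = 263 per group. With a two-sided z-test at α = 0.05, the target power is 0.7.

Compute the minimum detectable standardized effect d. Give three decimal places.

d ≈ 0.217

Required noncentrality: δ = z_{0.025} + z_{0.30} = 1.960 + 0.524 = 2.484.
(The second rejection-region term Φ(−δ − z_{α/2}) is negligible and dropped.)
δ = d·√(n/2) ⇒ d = δ/√(n/2) = 2.484/√(263/2) = 0.2166.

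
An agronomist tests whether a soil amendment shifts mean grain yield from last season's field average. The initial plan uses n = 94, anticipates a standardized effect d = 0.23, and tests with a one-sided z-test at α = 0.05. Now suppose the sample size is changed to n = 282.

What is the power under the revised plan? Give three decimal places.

Power ≈ 0.987

With n = 282: δ = d·√n = 0.23 × √282 = 3.8624. Critical value z_{0.05} = 1.645.
Revised power = Φ(δ − 1.645) = Φ(2.218) = 0.9867.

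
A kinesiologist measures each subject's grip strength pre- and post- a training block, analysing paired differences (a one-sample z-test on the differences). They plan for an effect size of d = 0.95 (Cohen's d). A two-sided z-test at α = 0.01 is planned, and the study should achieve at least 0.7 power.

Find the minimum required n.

Set Φ(δ − 2.576) = 0.7; then δ − 2.576 = Φ⁻¹(0.7) = 0.524, giving δ = 3.100.
(Ignoring the negligible lower-tail rejection probability gives the usual closed-form inversion.)
δ = d·√n ⇒ n = (δ/d)² = (3.100 / 0.95)² = 10.65.
Round up to the next whole unit.

n = 11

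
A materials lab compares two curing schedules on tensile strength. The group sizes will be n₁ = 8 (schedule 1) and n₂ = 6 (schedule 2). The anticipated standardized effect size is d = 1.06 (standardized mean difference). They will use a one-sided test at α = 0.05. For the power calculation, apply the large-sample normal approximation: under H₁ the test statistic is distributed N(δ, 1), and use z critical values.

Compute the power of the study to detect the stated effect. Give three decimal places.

Noncentrality parameter: δ = d / √(1/n₁ + 1/n₂) = 1.06 / √(1/8 + 1/6) = 1.9627
One-sided α = 0.05 → critical value z_{0.05} = 1.645.
Power = P(Z > 1.645 − δ) = Φ(0.318) = 0.6247.

Power ≈ 0.625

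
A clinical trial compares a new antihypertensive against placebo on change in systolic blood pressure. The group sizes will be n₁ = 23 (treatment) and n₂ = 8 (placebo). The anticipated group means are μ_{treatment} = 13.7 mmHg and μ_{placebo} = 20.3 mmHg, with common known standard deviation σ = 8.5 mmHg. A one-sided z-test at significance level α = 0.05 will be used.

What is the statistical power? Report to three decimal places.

Standardized effect: d = |μ_{treatment} − μ_{placebo}| / σ = |13.7 − 20.3| / 8.5 = 0.7765
Noncentrality parameter: δ = d / √(1/n₁ + 1/n₂) = 0.7765 / √(1/23 + 1/8) = 1.8917
One-sided α = 0.05 → critical value z_{0.05} = 1.645.
Power = P(Z > 1.645 − δ) = Φ(0.247) = 0.5975.

Power ≈ 0.597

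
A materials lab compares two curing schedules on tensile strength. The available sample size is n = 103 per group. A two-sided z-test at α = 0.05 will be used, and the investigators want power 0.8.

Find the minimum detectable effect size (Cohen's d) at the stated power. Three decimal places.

Required noncentrality: δ = z_{0.025} + z_{0.20} = 1.960 + 0.842 = 2.802.
(The second rejection-region term Φ(−δ − z_{α/2}) is negligible and dropped.)
δ = d·√(n/2) ⇒ d = δ/√(n/2) = 2.802/√(103/2) = 0.3904.

d ≈ 0.390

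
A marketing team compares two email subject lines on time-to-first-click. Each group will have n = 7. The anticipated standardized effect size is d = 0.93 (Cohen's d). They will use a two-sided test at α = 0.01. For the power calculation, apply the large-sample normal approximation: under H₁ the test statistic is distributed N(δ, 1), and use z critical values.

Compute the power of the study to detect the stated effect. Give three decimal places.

Power ≈ 0.202

Noncentrality parameter: δ = d·√(n/2) = 0.93 × √(7/2) = 1.7399
Two-sided α = 0.01 → critical value z_{0.005} = 2.576.
Power = Φ(δ − 2.576) + Φ(−δ − 2.576) = Φ(-0.836) + Φ(-4.316) = 0.2016 + 0.0000 = 0.2016.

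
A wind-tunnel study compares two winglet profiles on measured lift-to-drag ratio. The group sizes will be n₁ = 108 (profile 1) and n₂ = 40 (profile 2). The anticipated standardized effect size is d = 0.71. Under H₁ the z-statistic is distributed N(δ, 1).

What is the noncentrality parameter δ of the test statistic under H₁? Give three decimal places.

The noncentrality parameter scales effect size by the design's sample-size factor: δ = d / √(1/n₁ + 1/n₂) = 0.71 / √(1/108 + 1/40) = 3.8359

δ ≈ 3.836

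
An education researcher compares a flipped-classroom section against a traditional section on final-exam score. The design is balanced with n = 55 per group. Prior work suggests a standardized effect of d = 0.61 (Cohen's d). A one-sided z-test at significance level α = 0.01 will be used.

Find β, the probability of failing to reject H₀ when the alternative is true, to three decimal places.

β ≈ 0.191

Noncentrality parameter: δ = d·√(n/2) = 0.61 × √(55/2) = 3.1989
Critical value for a one-sided test at α = 0.01: z_α = 2.326.
Power = P(Z > 2.326 − δ) = Φ(0.873) = 0.8085.
Type II error: β = 1 − power = 1 − 0.8085 = 0.1915.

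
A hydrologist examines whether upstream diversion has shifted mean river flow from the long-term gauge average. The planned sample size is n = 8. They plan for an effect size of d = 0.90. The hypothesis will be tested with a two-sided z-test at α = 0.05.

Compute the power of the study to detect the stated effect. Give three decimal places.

Power ≈ 0.721

Noncentrality parameter: δ = d·√n = 0.90 × √8 = 2.5456
Two-sided α = 0.05 → critical value z_{0.025} = 1.960.
Power = Φ(δ − 1.960) + Φ(−δ − 1.960) = Φ(0.586) + Φ(-4.506) = 0.7209 + 0.0000 = 0.7209.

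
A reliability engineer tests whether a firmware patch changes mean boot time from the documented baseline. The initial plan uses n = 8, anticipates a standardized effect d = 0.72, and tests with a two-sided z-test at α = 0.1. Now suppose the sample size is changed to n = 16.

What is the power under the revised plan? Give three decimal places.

With n = 16: δ = d·√n = 0.72 × √16 = 2.8800. Critical value z_{0.05} = 1.645.
Revised power = Φ(δ − 1.645) + Φ(−δ − 1.645) = Φ(1.235) + Φ(-4.525) = 0.8916 + 0.0000 = 0.8916.

Power ≈ 0.892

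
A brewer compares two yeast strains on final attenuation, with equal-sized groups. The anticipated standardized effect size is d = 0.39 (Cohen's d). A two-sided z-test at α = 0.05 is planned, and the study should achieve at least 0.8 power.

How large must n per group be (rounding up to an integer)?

n = 104 per group

For power 0.8 need Φ(δ − z_{0.025}) = 0.8, so δ = z_{0.025} + z_{0.20} = 1.960 + 0.842 = 2.802.
(The Φ(−δ − z_{α/2}) term is vanishingly small for δ > 0 and is dropped in the standard sample-size formula.)
δ = d·√(n/2) ⇒ n = 2(δ/d)² = 2 × (2.802 / 0.39)² = 103.21.
Rounding up, n = 104 per group.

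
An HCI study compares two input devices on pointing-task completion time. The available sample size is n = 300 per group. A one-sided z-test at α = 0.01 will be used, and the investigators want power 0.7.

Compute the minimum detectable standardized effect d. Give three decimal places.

d ≈ 0.233

Required noncentrality: δ = z_{0.01} + z_{0.30} = 2.326 + 0.524 = 2.851.
δ = d·√(n/2) ⇒ d = δ/√(n/2) = 2.851/√(300/2) = 0.2328.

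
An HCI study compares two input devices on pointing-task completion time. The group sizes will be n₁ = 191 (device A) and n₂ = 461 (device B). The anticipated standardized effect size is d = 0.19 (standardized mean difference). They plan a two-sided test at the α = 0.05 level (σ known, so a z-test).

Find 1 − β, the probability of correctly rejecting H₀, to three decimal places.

Power ≈ 0.598

Noncentrality parameter: δ = d / √(1/n₁ + 1/n₂) = 0.19 / √(1/191 + 1/461) = 2.2080
Two-sided α = 0.05 → critical value z_{0.025} = 1.960.
Power = Φ(δ − 1.960) + Φ(−δ − 1.960) = Φ(0.248) + Φ(-4.168) = 0.5979 + 0.0000 = 0.5980.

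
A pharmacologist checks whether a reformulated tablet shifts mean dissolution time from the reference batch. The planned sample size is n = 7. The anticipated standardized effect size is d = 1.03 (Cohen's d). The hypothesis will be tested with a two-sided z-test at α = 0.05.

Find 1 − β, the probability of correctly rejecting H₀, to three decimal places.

Noncentrality parameter: δ = d·√n = 1.03 × √7 = 2.7251
Two-sided α = 0.05 → critical value z_{0.025} = 1.960.
Power = Φ(δ − 1.960) + Φ(−δ − 1.960) = Φ(0.765) + Φ(-4.685) = 0.7779 + 0.0000 = 0.7779.

Power ≈ 0.778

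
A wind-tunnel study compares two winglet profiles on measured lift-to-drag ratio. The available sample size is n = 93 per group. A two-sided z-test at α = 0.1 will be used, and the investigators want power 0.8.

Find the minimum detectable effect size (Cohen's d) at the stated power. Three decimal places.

Required noncentrality: δ = z_{0.05} + z_{0.20} = 1.645 + 0.842 = 2.486.
(The second rejection-region term Φ(−δ − z_{α/2}) is negligible and dropped.)
δ = d·√(n/2) ⇒ d = δ/√(n/2) = 2.486/√(93/2) = 0.3646.

d ≈ 0.365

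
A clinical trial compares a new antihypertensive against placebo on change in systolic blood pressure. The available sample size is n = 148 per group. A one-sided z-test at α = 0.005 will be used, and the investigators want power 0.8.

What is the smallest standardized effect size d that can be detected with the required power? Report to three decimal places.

Need Φ(δ − 2.576) = 0.8, so δ = 2.576 + 0.842 = 3.417.
δ = d·√(n/2) ⇒ d = δ/√(n/2) = 3.417/√(148/2) = 0.3973.

d ≈ 0.397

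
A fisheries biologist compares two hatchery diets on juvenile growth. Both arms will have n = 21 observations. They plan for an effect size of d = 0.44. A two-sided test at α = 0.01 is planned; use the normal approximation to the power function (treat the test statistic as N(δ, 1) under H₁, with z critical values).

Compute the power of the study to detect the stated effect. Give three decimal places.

Power ≈ 0.125

Noncentrality parameter: δ = d·√(n/2) = 0.44 × √(21/2) = 1.4258
Critical value for a two-sided test at α = 0.01: z_{α/2} = 2.576.
Power = Φ(δ − 2.576) + Φ(−δ − 2.576) = Φ(-1.150) + Φ(-4.002) = 0.1251 + 0.0000 = 0.1251.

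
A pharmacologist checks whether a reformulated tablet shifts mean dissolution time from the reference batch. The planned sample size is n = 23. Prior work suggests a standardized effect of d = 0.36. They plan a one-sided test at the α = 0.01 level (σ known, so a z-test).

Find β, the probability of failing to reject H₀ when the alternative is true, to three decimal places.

Noncentrality parameter: δ = d·√n = 0.36 × √23 = 1.7265
One-sided α = 0.01 → critical value z_{0.01} = 2.326.
Power = P(Z > 2.326 − δ) = Φ(-0.600) = 0.2743.
Type II error: β = 1 − power = 1 − 0.2743 = 0.7257.

β ≈ 0.726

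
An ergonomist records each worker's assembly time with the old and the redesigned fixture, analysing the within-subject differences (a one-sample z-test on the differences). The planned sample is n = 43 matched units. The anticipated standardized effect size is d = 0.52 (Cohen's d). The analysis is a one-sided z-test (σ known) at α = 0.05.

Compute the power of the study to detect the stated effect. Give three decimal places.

Power ≈ 0.961

Noncentrality parameter: δ = d·√n = 0.52 × √43 = 3.4099
Critical value for a one-sided test at α = 0.05: z_α = 1.645.
Power = P(Z > 1.645 − δ) = Φ(1.765) = 0.9612.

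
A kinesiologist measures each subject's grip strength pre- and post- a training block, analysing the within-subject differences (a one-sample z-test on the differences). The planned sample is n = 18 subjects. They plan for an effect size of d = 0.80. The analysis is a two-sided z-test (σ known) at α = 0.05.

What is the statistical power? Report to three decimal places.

Power ≈ 0.924

Noncentrality parameter: δ = d·√n = 0.80 × √18 = 3.3941
Two-sided α = 0.05 → critical value z_{0.025} = 1.960.
Power = Φ(δ − 1.960) + Φ(−δ − 1.960) = Φ(1.434) + Φ(-5.354) = 0.9242 + 0.0000 = 0.9242.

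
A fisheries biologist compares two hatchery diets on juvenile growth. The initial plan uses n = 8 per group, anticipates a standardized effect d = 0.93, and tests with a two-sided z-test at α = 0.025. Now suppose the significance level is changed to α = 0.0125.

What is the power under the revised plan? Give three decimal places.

Power ≈ 0.262

δ = d·√(n/2) = 0.93 × √(8/2) = 1.8600 (unchanged). New critical value: z_{0.0063} = 2.498.
Revised power = Φ(δ − 2.498) + Φ(−δ − 2.498) = Φ(-0.638) + Φ(-4.358) = 0.2618 + 0.0000 = 0.2618.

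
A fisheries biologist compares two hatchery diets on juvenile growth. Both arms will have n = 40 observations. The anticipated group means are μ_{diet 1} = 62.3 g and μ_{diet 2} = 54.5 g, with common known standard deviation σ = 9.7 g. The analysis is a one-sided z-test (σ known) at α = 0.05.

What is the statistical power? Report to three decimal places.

Standardized effect: d = |μ_{diet 1} − μ_{diet 2}| / σ = |62.3 − 54.5| / 9.7 = 0.8041
Noncentrality parameter: δ = d·√(n/2) = 0.8041 × √(40/2) = 3.5962
One-sided α = 0.05 → critical value z_{0.05} = 1.645.
Power = P(Z > 1.645 − δ) = Φ(1.951) = 0.9745.

Power ≈ 0.974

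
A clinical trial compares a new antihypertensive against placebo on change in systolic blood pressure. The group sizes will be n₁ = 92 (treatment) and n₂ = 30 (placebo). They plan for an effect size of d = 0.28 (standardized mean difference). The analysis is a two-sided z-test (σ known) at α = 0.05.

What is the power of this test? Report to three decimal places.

Noncentrality parameter: δ = d / √(1/n₁ + 1/n₂) = 0.28 / √(1/92 + 1/30) = 1.3318
Critical value for a two-sided test at α = 0.05: z_{α/2} = 1.960.
Power = Φ(δ − 1.960) + Φ(−δ − 1.960) = Φ(-0.628) + Φ(-3.292) = 0.2649 + 0.0005 = 0.2654.

Power ≈ 0.265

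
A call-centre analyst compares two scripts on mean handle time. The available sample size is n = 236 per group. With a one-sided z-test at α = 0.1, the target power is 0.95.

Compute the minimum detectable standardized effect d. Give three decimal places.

Required noncentrality: δ = z_{0.1} + z_{0.05} = 1.282 + 1.645 = 2.926.
δ = d·√(n/2) ⇒ d = δ/√(n/2) = 2.926/√(236/2) = 0.2694.

d ≈ 0.269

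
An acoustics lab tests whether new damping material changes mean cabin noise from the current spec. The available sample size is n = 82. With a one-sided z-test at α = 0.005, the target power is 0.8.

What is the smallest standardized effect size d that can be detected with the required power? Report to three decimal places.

Need Φ(δ − 2.576) = 0.8, so δ = 2.576 + 0.842 = 3.417.
δ = d·√n ⇒ d = δ/√n = 3.417/√82 = 0.3774.

d ≈ 0.377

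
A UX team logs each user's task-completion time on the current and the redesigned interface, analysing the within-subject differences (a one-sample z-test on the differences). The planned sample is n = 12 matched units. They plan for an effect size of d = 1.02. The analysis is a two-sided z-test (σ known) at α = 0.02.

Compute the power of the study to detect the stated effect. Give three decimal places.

Power ≈ 0.886

Noncentrality parameter: δ = d·√n = 1.02 × √12 = 3.5334
Two-sided α = 0.02 → critical value z_{0.01} = 2.326.
Power = Φ(δ − 2.326) + Φ(−δ − 2.326) = Φ(1.207) + Φ(-5.860) = 0.8863 + 0.0000 = 0.8863.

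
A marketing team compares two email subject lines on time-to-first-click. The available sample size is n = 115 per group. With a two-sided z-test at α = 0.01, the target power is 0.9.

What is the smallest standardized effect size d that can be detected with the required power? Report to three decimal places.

d ≈ 0.509

Need Φ(δ − 2.576) = 0.9, so δ = 2.576 + 1.282 = 3.857.
(Lower-tail contribution to power is negligible for δ > 0.)
δ = d·√(n/2) ⇒ d = δ/√(n/2) = 3.857/√(115/2) = 0.5087.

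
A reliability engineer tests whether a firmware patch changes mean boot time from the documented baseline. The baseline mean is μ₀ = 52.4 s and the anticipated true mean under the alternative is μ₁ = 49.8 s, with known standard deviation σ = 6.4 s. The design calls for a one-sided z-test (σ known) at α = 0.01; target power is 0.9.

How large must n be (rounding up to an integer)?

Standardized effect: d = |μ₁ − μ₀| / σ = |49.8 − 52.4| / 6.4 = 0.4062
For power 0.9 need Φ(δ − z_{0.01}) = 0.9, so δ = z_{0.01} + z_{0.10} = 2.326 + 1.282 = 3.608.
δ = d·√n ⇒ n = (δ/d)² = (3.608 / 0.4062)² = 78.87.
Rounding up, n = 79.

n = 79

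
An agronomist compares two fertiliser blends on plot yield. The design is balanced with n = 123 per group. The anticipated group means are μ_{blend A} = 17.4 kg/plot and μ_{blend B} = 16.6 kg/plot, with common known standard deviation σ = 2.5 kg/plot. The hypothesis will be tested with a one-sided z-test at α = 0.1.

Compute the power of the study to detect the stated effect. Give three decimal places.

Power ≈ 0.890

Standardized effect: d = |μ_{blend A} − μ_{blend B}| / σ = |17.4 − 16.6| / 2.5 = 0.3200
Noncentrality parameter: δ = d·√(n/2) = 0.3200 × √(123/2) = 2.5095
Critical value for a one-sided test at α = 0.1: z_α = 1.282.
Power = Φ(δ − 1.282) = Φ(1.228) = 0.8903.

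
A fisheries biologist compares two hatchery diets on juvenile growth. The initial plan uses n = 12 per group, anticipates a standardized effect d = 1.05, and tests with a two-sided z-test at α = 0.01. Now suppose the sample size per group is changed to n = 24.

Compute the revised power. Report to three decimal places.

With n = 24 per group: δ = d·√(n/2) = 1.05 × √(24/2) = 3.6373. Critical value z_{0.005} = 2.576.
Revised power = Φ(δ − 2.576) + Φ(−δ − 2.576) = Φ(1.061) + Φ(-6.213) = 0.8558 + 0.0000 = 0.8558.

Power ≈ 0.856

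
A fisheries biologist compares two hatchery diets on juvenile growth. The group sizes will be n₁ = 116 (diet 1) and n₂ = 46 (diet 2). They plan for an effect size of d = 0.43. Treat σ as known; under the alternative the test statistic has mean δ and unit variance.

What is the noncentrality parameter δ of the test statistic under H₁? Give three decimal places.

The noncentrality parameter scales effect size by the design's sample-size factor: δ = d / √(1/n₁ + 1/n₂) = 0.43 / √(1/116 + 1/46) = 2.4679

δ ≈ 2.468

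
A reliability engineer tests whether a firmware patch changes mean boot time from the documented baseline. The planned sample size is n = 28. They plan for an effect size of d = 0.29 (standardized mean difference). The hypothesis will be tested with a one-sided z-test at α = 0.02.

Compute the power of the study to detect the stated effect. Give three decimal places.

Noncentrality parameter: δ = d·√n = 0.29 × √28 = 1.5345
Critical value for a one-sided test at α = 0.02: z_α = 2.054.
Power = P(Z > 2.054 − δ) = Φ(-0.519) = 0.3018.

Power ≈ 0.302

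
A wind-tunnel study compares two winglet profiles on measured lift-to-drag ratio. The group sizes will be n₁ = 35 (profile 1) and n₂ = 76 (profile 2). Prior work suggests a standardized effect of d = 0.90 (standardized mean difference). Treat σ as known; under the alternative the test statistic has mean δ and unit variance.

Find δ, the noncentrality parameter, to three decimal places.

δ = d / √(1/n₁ + 1/n₂) = 0.90 / √(1/35 + 1/76) = 4.4058

δ ≈ 4.406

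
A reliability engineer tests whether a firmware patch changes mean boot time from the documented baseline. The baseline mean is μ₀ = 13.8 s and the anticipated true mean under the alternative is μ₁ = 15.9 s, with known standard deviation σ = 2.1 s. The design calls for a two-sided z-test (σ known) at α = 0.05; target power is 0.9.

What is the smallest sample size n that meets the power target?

n = 11

Standardized effect: d = |μ₁ − μ₀| / σ = |15.9 − 13.8| / 2.1 = 1.0000
Set Φ(δ − 1.960) = 0.9; then δ − 1.960 = Φ⁻¹(0.9) = 1.282, giving δ = 3.242.
(For δ > 0 the lower-tail rejection region contributes negligibly to power, so the one-term inversion is standard.)
δ = d·√n ⇒ n = (δ/d)² = (3.242 / 1.0000)² = 10.51.
Rounding up, n = 11.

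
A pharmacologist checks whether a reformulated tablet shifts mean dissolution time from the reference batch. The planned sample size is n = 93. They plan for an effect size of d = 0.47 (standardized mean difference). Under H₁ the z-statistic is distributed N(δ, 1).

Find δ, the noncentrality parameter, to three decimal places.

The noncentrality parameter scales effect size by the design's sample-size factor: δ = d·√n = 0.47 × √93 = 4.5325

δ ≈ 4.533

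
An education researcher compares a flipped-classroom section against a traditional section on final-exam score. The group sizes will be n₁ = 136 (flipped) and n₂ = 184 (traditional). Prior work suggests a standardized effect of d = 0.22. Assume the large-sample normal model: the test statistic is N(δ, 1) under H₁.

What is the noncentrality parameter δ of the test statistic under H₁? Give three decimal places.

δ ≈ 1.945

The noncentrality parameter scales effect size by the design's sample-size factor: δ = d / √(1/n₁ + 1/n₂) = 0.22 / √(1/136 + 1/184) = 1.9455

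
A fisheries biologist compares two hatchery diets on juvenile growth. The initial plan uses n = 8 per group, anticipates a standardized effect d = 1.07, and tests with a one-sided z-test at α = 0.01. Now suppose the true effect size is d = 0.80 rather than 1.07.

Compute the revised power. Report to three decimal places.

Power ≈ 0.234

With d = 0.80: δ = d·√(n/2) = 0.80 × √(8/2) = 1.6000. Critical value z_{0.01} = 2.326.
Revised power = P(Z > 2.326 − δ) = Φ(-0.726) = 0.2338.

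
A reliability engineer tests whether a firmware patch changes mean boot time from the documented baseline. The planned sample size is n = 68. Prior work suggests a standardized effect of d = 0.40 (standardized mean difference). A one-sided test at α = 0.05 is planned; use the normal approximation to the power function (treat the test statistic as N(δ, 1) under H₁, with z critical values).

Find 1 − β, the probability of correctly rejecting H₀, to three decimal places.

Noncentrality parameter: δ = d·√n = 0.40 × √68 = 3.2985
Critical value for a one-sided test at α = 0.05: z_α = 1.645.
Power = P(Z > 1.645 − δ) = Φ(1.654) = 0.9509.

Power ≈ 0.951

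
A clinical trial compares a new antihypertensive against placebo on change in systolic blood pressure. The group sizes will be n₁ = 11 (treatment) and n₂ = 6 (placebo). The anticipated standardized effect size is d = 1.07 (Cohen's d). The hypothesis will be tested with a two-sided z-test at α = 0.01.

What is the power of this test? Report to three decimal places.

Power ≈ 0.320

Noncentrality parameter: δ = d / √(1/n₁ + 1/n₂) = 1.07 / √(1/11 + 1/6) = 2.1083
Critical value for a two-sided test at α = 0.01: z_{α/2} = 2.576.
Power = Φ(δ − 2.576) + Φ(−δ − 2.576) = Φ(-0.468) + Φ(-4.684) = 0.3201 + 0.0000 = 0.3201.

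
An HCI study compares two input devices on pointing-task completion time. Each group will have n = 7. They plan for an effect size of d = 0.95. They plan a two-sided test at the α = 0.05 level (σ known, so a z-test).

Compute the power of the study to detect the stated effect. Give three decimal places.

Power ≈ 0.428

Noncentrality parameter: δ = d·√(n/2) = 0.95 × √(7/2) = 1.7773
Two-sided α = 0.05 → critical value z_{0.025} = 1.960.
Power = Φ(δ − 1.960) + Φ(−δ − 1.960) = Φ(-0.183) + Φ(-3.737) = 0.4275 + 0.0001 = 0.4276.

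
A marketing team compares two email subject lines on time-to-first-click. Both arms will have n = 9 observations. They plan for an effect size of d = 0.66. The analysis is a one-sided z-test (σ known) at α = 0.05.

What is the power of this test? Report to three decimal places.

Noncentrality parameter: δ = d·√(n/2) = 0.66 × √(9/2) = 1.4001
Critical value for a one-sided test at α = 0.05: z_α = 1.645.
Power = Φ(δ − 1.645) = Φ(-0.245) = 0.4033.

Power ≈ 0.403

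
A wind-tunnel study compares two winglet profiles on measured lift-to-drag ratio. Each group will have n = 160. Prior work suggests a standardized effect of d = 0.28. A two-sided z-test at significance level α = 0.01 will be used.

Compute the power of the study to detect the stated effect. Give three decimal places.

Noncentrality parameter: δ = d·√(n/2) = 0.28 × √(160/2) = 2.5044
Two-sided α = 0.01 → critical value z_{0.005} = 2.576.
Power = Φ(δ − 2.576) + Φ(−δ − 2.576) = Φ(-0.071) + Φ(-5.080) = 0.4715 + 0.0000 = 0.4715.

Power ≈ 0.472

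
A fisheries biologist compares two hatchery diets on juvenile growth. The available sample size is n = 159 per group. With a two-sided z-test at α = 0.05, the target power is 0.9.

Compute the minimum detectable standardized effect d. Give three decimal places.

Required noncentrality: δ = z_{0.025} + z_{0.10} = 1.960 + 1.282 = 3.242.
(The second rejection-region term Φ(−δ − z_{α/2}) is negligible and dropped.)
δ = d·√(n/2) ⇒ d = δ/√(n/2) = 3.242/√(159/2) = 0.3636.

d ≈ 0.364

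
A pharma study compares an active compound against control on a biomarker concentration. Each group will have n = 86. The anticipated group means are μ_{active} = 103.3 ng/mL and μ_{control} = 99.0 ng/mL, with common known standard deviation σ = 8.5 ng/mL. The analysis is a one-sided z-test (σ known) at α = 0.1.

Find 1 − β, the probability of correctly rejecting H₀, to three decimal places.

Standardized effect: d = |μ_{active} − μ_{control}| / σ = |103.3 − 99.0| / 8.5 = 0.5059
Noncentrality parameter: δ = d·√(n/2) = 0.5059 × √(86/2) = 3.3173
Critical value for a one-sided test at α = 0.1: z_α = 1.282.
Power = Φ(δ − 1.282) = Φ(2.036) = 0.9791.

Power ≈ 0.979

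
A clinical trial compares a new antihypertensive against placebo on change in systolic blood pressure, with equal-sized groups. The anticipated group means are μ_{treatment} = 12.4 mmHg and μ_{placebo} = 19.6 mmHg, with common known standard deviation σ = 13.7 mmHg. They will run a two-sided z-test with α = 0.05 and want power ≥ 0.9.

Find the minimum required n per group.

n = 77 per group

Standardized effect: d = |μ_{treatment} − μ_{placebo}| / σ = |12.4 − 19.6| / 13.7 = 0.5255
For power 0.9 need Φ(δ − z_{0.025}) = 0.9, so δ = z_{0.025} + z_{0.10} = 1.960 + 1.282 = 3.242.
(For δ > 0 the lower-tail rejection region contributes negligibly to power, so the one-term inversion is standard.)
δ = d·√(n/2) ⇒ n = 2(δ/d)² = 2 × (3.242 / 0.5255)² = 76.09.
Rounding up, n = 77 per group.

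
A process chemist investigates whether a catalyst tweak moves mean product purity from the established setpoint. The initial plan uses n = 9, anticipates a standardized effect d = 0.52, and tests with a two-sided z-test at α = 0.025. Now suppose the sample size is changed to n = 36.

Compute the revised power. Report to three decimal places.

Power ≈ 0.810

With n = 36: δ = d·√n = 0.52 × √36 = 3.1200. Critical value z_{0.0125} = 2.241.
Revised power = Φ(δ − 2.241) + Φ(−δ − 2.241) = Φ(0.879) + Φ(-5.361) = 0.8102 + 0.0000 = 0.8102.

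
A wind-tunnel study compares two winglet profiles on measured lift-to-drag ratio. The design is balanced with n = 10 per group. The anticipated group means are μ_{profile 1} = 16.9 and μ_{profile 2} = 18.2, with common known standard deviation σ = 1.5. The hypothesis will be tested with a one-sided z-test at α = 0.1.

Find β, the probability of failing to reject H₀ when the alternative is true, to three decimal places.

β ≈ 0.256

Standardized effect: d = |μ_{profile 1} − μ_{profile 2}| / σ = |16.9 − 18.2| / 1.5 = 0.8667
Noncentrality parameter: δ = d·√(n/2) = 0.8667 × √(10/2) = 1.9379
Critical value for a one-sided test at α = 0.1: z_α = 1.282.
Power = Φ(δ − 1.282) = Φ(0.656) = 0.7442.
Type II error: β = 1 − power = 1 − 0.7442 = 0.2558.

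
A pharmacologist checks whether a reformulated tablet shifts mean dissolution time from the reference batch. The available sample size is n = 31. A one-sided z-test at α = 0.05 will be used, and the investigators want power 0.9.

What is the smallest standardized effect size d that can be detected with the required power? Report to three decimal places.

d ≈ 0.526

Required noncentrality: δ = z_{0.05} + z_{0.10} = 1.645 + 1.282 = 2.926.
δ = d·√n ⇒ d = δ/√n = 2.926/√31 = 0.5256.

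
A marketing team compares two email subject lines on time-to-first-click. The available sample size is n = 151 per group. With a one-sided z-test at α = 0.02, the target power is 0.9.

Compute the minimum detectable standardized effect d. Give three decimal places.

d ≈ 0.384

Required noncentrality: δ = z_{0.02} + z_{0.10} = 2.054 + 1.282 = 3.335.
δ = d·√(n/2) ⇒ d = δ/√(n/2) = 3.335/√(151/2) = 0.3838.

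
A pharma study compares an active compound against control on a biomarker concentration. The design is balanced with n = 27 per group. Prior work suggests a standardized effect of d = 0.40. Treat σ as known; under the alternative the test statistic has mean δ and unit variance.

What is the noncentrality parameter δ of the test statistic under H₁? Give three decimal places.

δ ≈ 1.470

The noncentrality parameter scales effect size by the design's sample-size factor: δ = d·√(n/2) = 0.40 × √(27/2) = 1.4697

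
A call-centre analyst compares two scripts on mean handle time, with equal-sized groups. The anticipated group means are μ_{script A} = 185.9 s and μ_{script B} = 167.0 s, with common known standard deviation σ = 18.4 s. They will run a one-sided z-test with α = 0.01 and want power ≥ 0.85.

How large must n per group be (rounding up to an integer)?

n = 22 per group

Standardized effect: d = |μ_{script A} − μ_{script B}| / σ = |185.9 − 167.0| / 18.4 = 1.0272
For power 0.85 need Φ(δ − z_{0.01}) = 0.85, so δ = z_{0.01} + z_{0.15} = 2.326 + 1.036 = 3.363.
δ = d·√(n/2) ⇒ n = 2(δ/d)² = 2 × (3.363 / 1.0272)² = 21.44.
Rounding up, n = 22 per group.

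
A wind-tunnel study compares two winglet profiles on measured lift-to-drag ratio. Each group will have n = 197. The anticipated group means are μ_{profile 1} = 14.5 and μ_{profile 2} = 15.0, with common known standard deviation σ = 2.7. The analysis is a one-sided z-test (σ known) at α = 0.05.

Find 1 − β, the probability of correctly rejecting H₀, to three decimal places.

Standardized effect: d = |μ_{profile 1} − μ_{profile 2}| / σ = |14.5 − 15.0| / 2.7 = 0.1852
Noncentrality parameter: δ = d·√(n/2) = 0.1852 × √(197/2) = 1.8379
One-sided α = 0.05 → critical value z_{0.05} = 1.645.
Power = P(Z > 1.645 − δ) = Φ(0.193) = 0.5765.

Power ≈ 0.577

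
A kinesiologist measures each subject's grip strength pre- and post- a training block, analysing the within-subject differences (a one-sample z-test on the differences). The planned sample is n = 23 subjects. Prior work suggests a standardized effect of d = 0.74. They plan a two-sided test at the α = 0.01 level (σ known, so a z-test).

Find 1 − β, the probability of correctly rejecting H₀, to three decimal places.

Noncentrality parameter: δ = d·√n = 0.74 × √23 = 3.5489
Critical value for a two-sided test at α = 0.01: z_{α/2} = 2.576.
Power = Φ(δ − 2.576) + Φ(−δ − 2.576) = Φ(0.973) + Φ(-6.125) = 0.8347 + 0.0000 = 0.8347.

Power ≈ 0.835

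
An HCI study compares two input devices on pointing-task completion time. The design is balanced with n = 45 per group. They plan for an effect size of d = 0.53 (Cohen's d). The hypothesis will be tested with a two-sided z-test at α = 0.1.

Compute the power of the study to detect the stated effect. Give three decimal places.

Power ≈ 0.808

Noncentrality parameter: δ = d·√(n/2) = 0.53 × √(45/2) = 2.5140
Two-sided α = 0.1 → critical value z_{0.05} = 1.645.
Power = Φ(δ − 1.645) + Φ(−δ − 1.645) = Φ(0.869) + Φ(-4.159) = 0.8076 + 0.0000 = 0.8076.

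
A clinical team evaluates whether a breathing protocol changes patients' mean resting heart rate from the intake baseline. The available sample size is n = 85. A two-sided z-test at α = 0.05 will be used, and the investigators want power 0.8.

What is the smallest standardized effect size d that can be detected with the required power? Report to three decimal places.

d ≈ 0.304

Required noncentrality: δ = z_{0.025} + z_{0.20} = 1.960 + 0.842 = 2.802.
(Lower-tail contribution to power is negligible for δ > 0.)
δ = d·√n ⇒ d = δ/√n = 2.802/√85 = 0.3039.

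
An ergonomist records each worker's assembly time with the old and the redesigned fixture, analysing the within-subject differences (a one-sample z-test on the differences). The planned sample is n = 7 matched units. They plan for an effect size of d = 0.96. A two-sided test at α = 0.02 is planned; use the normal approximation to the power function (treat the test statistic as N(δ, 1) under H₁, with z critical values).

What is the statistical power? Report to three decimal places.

Power ≈ 0.585

Noncentrality parameter: δ = d·√n = 0.96 × √7 = 2.5399
Critical value for a two-sided test at α = 0.02: z_{α/2} = 2.326.
Power = Φ(δ − 2.326) + Φ(−δ − 2.326) = Φ(0.214) + Φ(-4.866) = 0.5846 + 0.0000 = 0.5846.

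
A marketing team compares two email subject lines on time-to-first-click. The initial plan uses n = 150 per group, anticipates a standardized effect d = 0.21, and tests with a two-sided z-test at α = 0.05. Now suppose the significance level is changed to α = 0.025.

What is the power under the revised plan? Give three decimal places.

δ = d·√(n/2) = 0.21 × √(150/2) = 1.8187 (unchanged). New critical value: z_{0.0125} = 2.241.
Revised power = Φ(δ − 2.241) + Φ(−δ − 2.241) = Φ(-0.423) + Φ(-4.060) = 0.3362 + 0.0000 = 0.3363.

Power ≈ 0.336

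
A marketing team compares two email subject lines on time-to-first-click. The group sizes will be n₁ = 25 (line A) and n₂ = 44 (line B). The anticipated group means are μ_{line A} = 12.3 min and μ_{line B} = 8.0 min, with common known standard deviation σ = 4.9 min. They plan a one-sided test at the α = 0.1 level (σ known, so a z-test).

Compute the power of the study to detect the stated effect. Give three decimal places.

Power ≈ 0.987

Standardized effect: d = |μ_{line A} − μ_{line B}| / σ = |12.3 − 8.0| / 4.9 = 0.8776
Noncentrality parameter: δ = d / √(1/n₁ + 1/n₂) = 0.8776 / √(1/25 + 1/44) = 3.5038
One-sided α = 0.1 → critical value z_{0.1} = 1.282.
Power = Φ(δ − 1.282) = Φ(2.222) = 0.9869.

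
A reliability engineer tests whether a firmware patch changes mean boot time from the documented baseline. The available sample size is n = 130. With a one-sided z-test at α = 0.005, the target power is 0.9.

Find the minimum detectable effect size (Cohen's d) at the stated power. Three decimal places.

Need Φ(δ − 2.576) = 0.9, so δ = 2.576 + 1.282 = 3.857.
δ = d·√n ⇒ d = δ/√n = 3.857/√130 = 0.3383.

d ≈ 0.338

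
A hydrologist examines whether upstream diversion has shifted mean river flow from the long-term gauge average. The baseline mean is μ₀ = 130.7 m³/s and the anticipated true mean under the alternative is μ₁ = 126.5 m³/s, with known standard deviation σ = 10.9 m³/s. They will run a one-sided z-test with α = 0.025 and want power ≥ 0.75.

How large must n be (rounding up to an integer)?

n = 47

Standardized effect: d = |μ₁ − μ₀| / σ = |126.5 − 130.7| / 10.9 = 0.3853
Set Φ(δ − 1.960) = 0.75; then δ − 1.960 = Φ⁻¹(0.75) = 0.674, giving δ = 2.634.
δ = d·√n ⇒ n = (δ/d)² = (2.634 / 0.3853)² = 46.75.
Rounding up, n = 47.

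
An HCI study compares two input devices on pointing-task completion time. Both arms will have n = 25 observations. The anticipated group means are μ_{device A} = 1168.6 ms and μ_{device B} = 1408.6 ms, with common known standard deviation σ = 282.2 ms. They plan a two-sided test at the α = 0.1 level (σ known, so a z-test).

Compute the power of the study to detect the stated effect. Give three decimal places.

Standardized effect: d = |μ_{device A} − μ_{device B}| / σ = |1168.6 − 1408.6| / 282.2 = 0.8505
Noncentrality parameter: δ = d·√(n/2) = 0.8505 × √(25/2) = 3.0068
Two-sided α = 0.1 → critical value z_{0.05} = 1.645.
Power = Φ(δ − 1.645) + Φ(−δ − 1.645) = Φ(1.362) + Φ(-4.652) = 0.9134 + 0.0000 = 0.9134.

Power ≈ 0.913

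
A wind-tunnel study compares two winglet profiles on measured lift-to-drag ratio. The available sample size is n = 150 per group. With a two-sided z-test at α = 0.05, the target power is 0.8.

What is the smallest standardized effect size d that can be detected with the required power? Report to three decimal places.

Required noncentrality: δ = z_{0.025} + z_{0.20} = 1.960 + 0.842 = 2.802.
(Lower-tail contribution to power is negligible for δ > 0.)
δ = d·√(n/2) ⇒ d = δ/√(n/2) = 2.802/√(150/2) = 0.3235.

d ≈ 0.323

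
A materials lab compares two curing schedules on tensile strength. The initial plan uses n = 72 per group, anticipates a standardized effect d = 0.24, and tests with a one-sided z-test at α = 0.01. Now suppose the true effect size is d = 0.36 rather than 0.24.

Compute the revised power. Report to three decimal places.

With d = 0.36: δ = d·√(n/2) = 0.36 × √(72/2) = 2.1600. Critical value z_{0.01} = 2.326.
Revised power = Φ(δ − 2.326) = Φ(-0.166) = 0.4339.

Power ≈ 0.434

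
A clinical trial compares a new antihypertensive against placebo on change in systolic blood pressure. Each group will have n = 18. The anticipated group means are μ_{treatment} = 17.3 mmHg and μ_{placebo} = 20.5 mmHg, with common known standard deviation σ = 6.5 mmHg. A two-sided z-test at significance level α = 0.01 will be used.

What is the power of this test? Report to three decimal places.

Power ≈ 0.136

Standardized effect: d = |μ_{treatment} − μ_{placebo}| / σ = |17.3 − 20.5| / 6.5 = 0.4923
Noncentrality parameter: δ = d·√(n/2) = 0.4923 × √(18/2) = 1.4769
Two-sided α = 0.01 → critical value z_{0.005} = 2.576.
Power = Φ(δ − 2.576) + Φ(−δ − 2.576) = Φ(-1.099) + Φ(-4.053) = 0.1359 + 0.0000 = 0.1359.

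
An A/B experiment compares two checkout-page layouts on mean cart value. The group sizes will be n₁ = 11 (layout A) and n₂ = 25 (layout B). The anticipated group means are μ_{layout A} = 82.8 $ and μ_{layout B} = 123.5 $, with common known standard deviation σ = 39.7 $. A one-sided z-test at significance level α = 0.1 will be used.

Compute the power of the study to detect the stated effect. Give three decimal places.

Power ≈ 0.940

Standardized effect: d = |μ_{layout A} − μ_{layout B}| / σ = |82.8 − 123.5| / 39.7 = 1.0252
Noncentrality parameter: δ = d / √(1/n₁ + 1/n₂) = 1.0252 / √(1/11 + 1/25) = 2.8335
One-sided α = 0.1 → critical value z_{0.1} = 1.282.
Power = Φ(δ − 1.282) = Φ(1.552) = 0.9397.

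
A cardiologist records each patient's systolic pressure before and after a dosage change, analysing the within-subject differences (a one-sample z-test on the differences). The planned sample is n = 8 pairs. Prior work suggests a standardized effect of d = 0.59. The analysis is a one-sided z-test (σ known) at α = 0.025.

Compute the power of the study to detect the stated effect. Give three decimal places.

Power ≈ 0.385

Noncentrality parameter: δ = d·√n = 0.59 × √8 = 1.6688
One-sided α = 0.025 → critical value z_{0.025} = 1.960.
Power = Φ(δ − 1.960) = Φ(-0.291) = 0.3855.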